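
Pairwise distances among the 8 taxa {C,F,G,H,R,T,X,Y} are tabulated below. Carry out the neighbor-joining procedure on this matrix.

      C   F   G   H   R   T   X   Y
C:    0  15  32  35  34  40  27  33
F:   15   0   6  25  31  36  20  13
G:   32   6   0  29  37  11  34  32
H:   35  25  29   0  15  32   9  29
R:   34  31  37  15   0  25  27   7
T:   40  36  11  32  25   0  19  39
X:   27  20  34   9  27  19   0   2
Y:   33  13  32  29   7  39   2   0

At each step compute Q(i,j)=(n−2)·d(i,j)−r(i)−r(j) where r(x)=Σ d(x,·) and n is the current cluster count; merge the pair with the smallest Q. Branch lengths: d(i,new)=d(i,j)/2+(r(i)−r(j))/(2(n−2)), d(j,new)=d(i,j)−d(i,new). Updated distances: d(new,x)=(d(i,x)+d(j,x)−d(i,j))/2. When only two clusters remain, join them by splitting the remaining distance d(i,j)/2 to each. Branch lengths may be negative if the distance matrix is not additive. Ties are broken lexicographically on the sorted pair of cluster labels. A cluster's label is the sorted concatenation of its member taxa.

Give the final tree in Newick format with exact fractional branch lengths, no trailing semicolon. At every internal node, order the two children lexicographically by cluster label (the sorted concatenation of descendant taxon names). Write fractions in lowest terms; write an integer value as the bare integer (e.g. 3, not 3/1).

(((((C:13,F:2):21/4,(G:15/4,T:29/4):41/4):91/16,(R:11/2,Y:3/2):113/16):51/16,H:123/16):21/32,X:21/32)

1. join G+T (d=11, Q=-317) ⇒ GT; edges |G|=15/4, |T|=29/4
  updated: d(C,GT)=61/2, d(F,GT)=31/2, d(GT,H)=25, d(GT,R)=51/2, d(GT,X)=21, d(GT,Y)=30
2. join C+F (d=15, Q=-219) ⇒ CF; edges |C|=13, |F|=2
  updated: d(CF,GT)=31/2, d(CF,H)=45/2, d(CF,R)=25, d(CF,X)=16, d(CF,Y)=31/2
3. join R+Y (d=7, Q=-155) ⇒ RY; edges |R|=11/2, |Y|=3/2
  updated: d(CF,RY)=67/4, d(GT,RY)=97/4, d(H,RY)=37/2, d(RY,X)=11
4. join CF+GT (d=31/2, Q=-110) ⇒ CFGT; edges |CF|=21/4, |GT|=41/4
  updated: d(CFGT,H)=16, d(CFGT,RY)=51/4, d(CFGT,X)=43/4
5. join CFGT+RY (d=51/4, Q=-225/4) ⇒ CFGRTY; edges |CFGT|=91/16, |RY|=113/16
  updated: d(CFGRTY,H)=87/8, d(CFGRTY,X)=9/2
6. join CFGRTY+H (d=87/8, Q=-195/8) ⇒ CFGHRTY; edges |CFGRTY|=51/16, |H|=123/16
  updated: d(CFGHRTY,X)=21/16
7. join CFGHRTY+X (d=21/16) ⇒ CFGHRTXY; edges |CFGHRTY|=21/32, |X|=21/32
final tree: (((((C:13,F:2):21/4,(G:15/4,T:29/4):41/4):91/16,(R:11/2,Y:3/2):113/16):51/16,H:123/16):21/32,X:21/32)
total length: 1175/16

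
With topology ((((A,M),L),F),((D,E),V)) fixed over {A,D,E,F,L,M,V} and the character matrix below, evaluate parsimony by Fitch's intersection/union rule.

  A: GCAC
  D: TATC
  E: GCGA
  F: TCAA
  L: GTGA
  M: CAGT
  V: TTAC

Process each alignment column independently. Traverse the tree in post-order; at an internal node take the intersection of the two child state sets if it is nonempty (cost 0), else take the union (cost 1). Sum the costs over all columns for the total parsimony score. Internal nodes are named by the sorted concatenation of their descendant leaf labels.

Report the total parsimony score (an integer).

15

AM@0: {G} ∪ {C} = {C,G} (union, +1)
ALM@0: {C,G} ∩ {G} = {G} (intersection, +0)
AFLM@0: {G} ∪ {T} = {G,T} (union, +1)
DE@0: {T} ∪ {G} = {G,T} (union, +1)
DEV@0: {G,T} ∩ {T} = {T} (intersection, +0)
ADEFLMV@0: {G,T} ∩ {T} = {T} (intersection, +0)
AM@1: {C} ∪ {A} = {A,C} (union, +1)
ALM@1: {A,C} ∪ {T} = {A,C,T} (union, +1)
AFLM@1: {A,C,T} ∩ {C} = {C} (intersection, +0)
DE@1: {A} ∪ {C} = {A,C} (union, +1)
DEV@1: {A,C} ∪ {T} = {A,C,T} (union, +1)
ADEFLMV@1: {C} ∩ {A,C,T} = {C} (intersection, +0)
AM@2: {A} ∪ {G} = {A,G} (union, +1)
ALM@2: {A,G} ∩ {G} = {G} (intersection, +0)
AFLM@2: {G} ∪ {A} = {A,G} (union, +1)
DE@2: {T} ∪ {G} = {G,T} (union, +1)
DEV@2: {G,T} ∪ {A} = {A,G,T} (union, +1)
ADEFLMV@2: {A,G} ∩ {A,G,T} = {A,G} (intersection, +0)
AM@3: {C} ∪ {T} = {C,T} (union, +1)
ALM@3: {C,T} ∪ {A} = {A,C,T} (union, +1)
AFLM@3: {A,C,T} ∩ {A} = {A} (intersection, +0)
DE@3: {C} ∪ {A} = {A,C} (union, +1)
DEV@3: {A,C} ∩ {C} = {C} (intersection, +0)
ADEFLMV@3: {A} ∪ {C} = {A,C} (union, +1)
per-site changes: [3, 4, 4, 4]; total = 15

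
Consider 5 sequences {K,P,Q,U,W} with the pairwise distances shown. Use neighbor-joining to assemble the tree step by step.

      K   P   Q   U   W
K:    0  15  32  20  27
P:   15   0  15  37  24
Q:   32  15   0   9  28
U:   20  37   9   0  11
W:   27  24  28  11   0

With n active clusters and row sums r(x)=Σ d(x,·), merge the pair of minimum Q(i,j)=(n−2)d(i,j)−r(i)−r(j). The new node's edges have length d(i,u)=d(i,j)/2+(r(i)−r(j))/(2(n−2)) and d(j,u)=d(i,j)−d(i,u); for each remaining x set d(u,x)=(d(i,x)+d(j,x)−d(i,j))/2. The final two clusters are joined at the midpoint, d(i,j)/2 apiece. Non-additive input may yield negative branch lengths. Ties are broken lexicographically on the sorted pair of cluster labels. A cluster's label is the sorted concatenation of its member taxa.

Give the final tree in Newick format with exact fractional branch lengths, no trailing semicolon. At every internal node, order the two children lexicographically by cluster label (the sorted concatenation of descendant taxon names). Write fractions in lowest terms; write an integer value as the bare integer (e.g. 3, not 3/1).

((((K:8,P:7):17/2,Q:15/2):11/2,U:3/2):19/4,W:19/4)

step 1: merge (K,P) at d=15, Q=-140; branch lengths K→8, P→7; new cluster KP
  updated: d(KP,Q)=16, d(KP,U)=21, d(KP,W)=18
step 2: merge (KP,Q) at d=16, Q=-76; branch lengths KP→17/2, Q→15/2; new cluster KPQ
  updated: d(KPQ,U)=7, d(KPQ,W)=15
step 3: merge (KPQ,U) at d=7, Q=-33; branch lengths KPQ→11/2, U→3/2; new cluster KPQU
  updated: d(KPQU,W)=19/2
step 4: merge (KPQU,W) at d=19/2; branch lengths KPQU→19/4, W→19/4; new cluster KPQUW
final tree: ((((K:8,P:7):17/2,Q:15/2):11/2,U:3/2):19/4,W:19/4)
total length: 95/2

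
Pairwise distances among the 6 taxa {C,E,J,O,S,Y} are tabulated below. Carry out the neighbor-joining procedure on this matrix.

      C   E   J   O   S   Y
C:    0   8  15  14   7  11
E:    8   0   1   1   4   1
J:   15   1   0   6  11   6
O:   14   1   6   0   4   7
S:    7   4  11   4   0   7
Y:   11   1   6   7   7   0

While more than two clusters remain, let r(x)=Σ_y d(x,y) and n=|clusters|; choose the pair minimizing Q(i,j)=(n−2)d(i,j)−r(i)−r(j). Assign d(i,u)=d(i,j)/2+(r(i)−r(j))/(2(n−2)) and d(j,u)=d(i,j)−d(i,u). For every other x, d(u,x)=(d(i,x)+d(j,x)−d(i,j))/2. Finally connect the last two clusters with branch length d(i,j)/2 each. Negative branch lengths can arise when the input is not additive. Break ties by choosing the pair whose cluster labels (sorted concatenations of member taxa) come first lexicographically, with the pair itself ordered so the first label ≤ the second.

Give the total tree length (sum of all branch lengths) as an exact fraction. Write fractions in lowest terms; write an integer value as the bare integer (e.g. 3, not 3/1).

35/2

iteration 1: select C,S (d=7, Q=-60); attach at lengths (25/4, 3/4); label the merged cluster CS
  updated: d(CS,E)=5/2, d(CS,J)=19/2, d(CS,O)=11/2, d(CS,Y)=11/2
iteration 2: select CS,O (d=11/2, Q=-26); attach at lengths (10/3, 13/6); label the merged cluster COS
  updated: d(COS,E)=-1, d(COS,J)=5, d(COS,Y)=7/2
iteration 3: select COS,Y (d=7/2, Q=-11); attach at lengths (1, 5/2); label the merged cluster COSY
  updated: d(COSY,E)=-7/4, d(COSY,J)=15/4
iteration 4: select COSY,E (d=-7/4, Q=-3); attach at lengths (1/2, -9/4); label the merged cluster CEOSY
  updated: d(CEOSY,J)=13/4
iteration 5: select CEOSY,J (d=13/4); attach at lengths (13/8, 13/8); label the merged cluster CEJOSY
final tree: (((((C:25/4,S:3/4):10/3,O:13/6):1,Y:5/2):1/2,E:-9/4):13/8,J:13/8)
total length: 35/2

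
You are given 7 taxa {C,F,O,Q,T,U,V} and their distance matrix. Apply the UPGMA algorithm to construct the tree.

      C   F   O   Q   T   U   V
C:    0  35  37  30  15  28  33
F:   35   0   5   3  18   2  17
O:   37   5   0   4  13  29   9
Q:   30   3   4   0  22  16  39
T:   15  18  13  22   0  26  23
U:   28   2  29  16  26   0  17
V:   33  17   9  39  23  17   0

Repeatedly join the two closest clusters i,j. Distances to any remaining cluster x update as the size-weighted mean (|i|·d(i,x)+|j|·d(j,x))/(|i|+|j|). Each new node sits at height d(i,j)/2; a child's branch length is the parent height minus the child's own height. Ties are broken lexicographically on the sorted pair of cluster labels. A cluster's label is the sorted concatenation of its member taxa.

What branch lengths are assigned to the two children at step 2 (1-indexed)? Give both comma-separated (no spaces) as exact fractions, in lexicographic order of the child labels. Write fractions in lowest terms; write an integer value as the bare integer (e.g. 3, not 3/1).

step 1: merge (F,U) at d=2; branch lengths F→1, U→1; new cluster FU
  updated: d(C,FU)=63/2, d(FU,O)=17, d(FU,Q)=19/2, d(FU,T)=22, d(FU,V)=17
step 2: merge (O,Q) at d=4; branch lengths O→2, Q→2; new cluster OQ
  updated: d(C,OQ)=67/2, d(FU,OQ)=53/4, d(OQ,T)=35/2, d(OQ,V)=24
step 3: merge (FU,OQ) at d=53/4; branch lengths FU→45/8, OQ→37/8; new cluster FOQU
  updated: d(C,FOQU)=65/2, d(FOQU,T)=79/4, d(FOQU,V)=41/2
step 4: merge (C,T) at d=15; branch lengths C→15/2, T→15/2; new cluster CT
  updated: d(CT,FOQU)=209/8, d(CT,V)=28
step 5: merge (FOQU,V) at d=41/2; branch lengths FOQU→29/8, V→41/4; new cluster FOQUV
  updated: d(CT,FOQUV)=53/2
step 6: merge (CT,FOQUV) at d=53/2; branch lengths CT→23/4, FOQUV→3; new cluster CFOQTUV
final tree: ((C:15/2,T:15/2):23/4,(((F:1,U:1):45/8,(O:2,Q:2):37/8):29/8,V:41/4):3)
total length: 431/8

2,2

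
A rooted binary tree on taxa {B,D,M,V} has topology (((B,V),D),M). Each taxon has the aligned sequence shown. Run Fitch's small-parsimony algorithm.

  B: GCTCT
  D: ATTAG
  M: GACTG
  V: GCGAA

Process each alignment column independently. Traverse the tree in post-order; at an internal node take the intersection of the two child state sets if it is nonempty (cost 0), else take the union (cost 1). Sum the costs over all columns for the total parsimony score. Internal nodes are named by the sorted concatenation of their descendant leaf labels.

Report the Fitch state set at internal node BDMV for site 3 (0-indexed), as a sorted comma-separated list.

site 0, node BV: B={G} ∩ V={G} → {G} (+0)
site 0, node BDV: BV={G} ∪ D={A} → {A,G} (+1)
site 0, node BDMV: BDV={A,G} ∩ M={G} → {G} (+0)
site 1, node BV: B={C} ∩ V={C} → {C} (+0)
site 1, node BDV: BV={C} ∪ D={T} → {C,T} (+1)
site 1, node BDMV: BDV={C,T} ∪ M={A} → {A,C,T} (+1)
site 2, node BV: B={T} ∪ V={G} → {G,T} (+1)
site 2, node BDV: BV={G,T} ∩ D={T} → {T} (+0)
site 2, node BDMV: BDV={T} ∪ M={C} → {C,T} (+1)
site 3, node BV: B={C} ∪ V={A} → {A,C} (+1)
site 3, node BDV: BV={A,C} ∩ D={A} → {A} (+0)
site 3, node BDMV: BDV={A} ∪ M={T} → {A,T} (+1)
site 4, node BV: B={T} ∪ V={A} → {A,T} (+1)
site 4, node BDV: BV={A,T} ∪ D={G} → {A,G,T} (+1)
site 4, node BDMV: BDV={A,G,T} ∩ M={G} → {G} (+0)
per-site changes: [1, 2, 2, 2, 2]; total = 9

A,T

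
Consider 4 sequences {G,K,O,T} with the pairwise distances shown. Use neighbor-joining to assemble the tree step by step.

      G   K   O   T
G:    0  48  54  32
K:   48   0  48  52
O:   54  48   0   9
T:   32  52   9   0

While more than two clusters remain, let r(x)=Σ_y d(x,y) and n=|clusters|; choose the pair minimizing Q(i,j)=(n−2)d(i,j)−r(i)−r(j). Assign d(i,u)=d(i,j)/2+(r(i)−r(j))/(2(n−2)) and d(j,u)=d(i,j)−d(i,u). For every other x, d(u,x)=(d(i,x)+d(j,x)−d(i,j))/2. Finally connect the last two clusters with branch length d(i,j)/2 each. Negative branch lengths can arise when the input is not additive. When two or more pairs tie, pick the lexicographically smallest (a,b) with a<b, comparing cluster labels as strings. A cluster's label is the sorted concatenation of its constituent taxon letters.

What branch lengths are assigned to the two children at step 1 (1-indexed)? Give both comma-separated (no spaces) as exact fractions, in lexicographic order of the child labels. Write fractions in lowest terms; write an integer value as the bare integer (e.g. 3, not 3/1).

41/2,55/2

step 1: merge (G,K) at d=48, Q=-186; branch lengths G→41/2, K→55/2; new cluster GK
  updated: d(GK,O)=27, d(GK,T)=18
step 2: merge (GK,O) at d=27, Q=-54; branch lengths GK→18, O→9; new cluster GKO
  updated: d(GKO,T)=0
step 3: merge (GKO,T) at d=0; branch lengths GKO→0, T→0; new cluster GKOT
final tree: (((G:41/2,K:55/2):18,O:9):0,T:0)
total length: 75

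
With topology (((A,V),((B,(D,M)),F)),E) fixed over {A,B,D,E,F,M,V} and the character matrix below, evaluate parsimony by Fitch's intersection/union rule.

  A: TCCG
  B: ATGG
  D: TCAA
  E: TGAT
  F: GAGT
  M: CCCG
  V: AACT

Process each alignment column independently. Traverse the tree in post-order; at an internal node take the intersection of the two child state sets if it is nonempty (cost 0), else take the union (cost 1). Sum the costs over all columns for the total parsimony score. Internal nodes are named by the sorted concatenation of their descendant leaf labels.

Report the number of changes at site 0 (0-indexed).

4

[col 0] AV: children A:{T}, V:{A} ∪→ {A,T}; cost 1
[col 0] DM: children D:{T}, M:{C} ∪→ {C,T}; cost 1
[col 0] BDM: children B:{A}, DM:{C,T} ∪→ {A,C,T}; cost 1
[col 0] BDFM: children BDM:{A,C,T}, F:{G} ∪→ {A,C,G,T}; cost 1
[col 0] ABDFMV: children AV:{A,T}, BDFM:{A,C,G,T} ∩→ {A,T}; cost 0
[col 0] ABDEFMV: children ABDFMV:{A,T}, E:{T} ∩→ {T}; cost 0
[col 1] AV: children A:{C}, V:{A} ∪→ {A,C}; cost 1
[col 1] DM: children D:{C}, M:{C} ∩→ {C}; cost 0
[col 1] BDM: children B:{T}, DM:{C} ∪→ {C,T}; cost 1
[col 1] BDFM: children BDM:{C,T}, F:{A} ∪→ {A,C,T}; cost 1
[col 1] ABDFMV: children AV:{A,C}, BDFM:{A,C,T} ∩→ {A,C}; cost 0
[col 1] ABDEFMV: children ABDFMV:{A,C}, E:{G} ∪→ {A,C,G}; cost 1
[col 2] AV: children A:{C}, V:{C} ∩→ {C}; cost 0
[col 2] DM: children D:{A}, M:{C} ∪→ {A,C}; cost 1
[col 2] BDM: children B:{G}, DM:{A,C} ∪→ {A,C,G}; cost 1
[col 2] BDFM: children BDM:{A,C,G}, F:{G} ∩→ {G}; cost 0
[col 2] ABDFMV: children AV:{C}, BDFM:{G} ∪→ {C,G}; cost 1
[col 2] ABDEFMV: children ABDFMV:{C,G}, E:{A} ∪→ {A,C,G}; cost 1
[col 3] AV: children A:{G}, V:{T} ∪→ {G,T}; cost 1
[col 3] DM: children D:{A}, M:{G} ∪→ {A,G}; cost 1
[col 3] BDM: children B:{G}, DM:{A,G} ∩→ {G}; cost 0
[col 3] BDFM: children BDM:{G}, F:{T} ∪→ {G,T}; cost 1
[col 3] ABDFMV: children AV:{G,T}, BDFM:{G,T} ∩→ {G,T}; cost 0
[col 3] ABDEFMV: children ABDFMV:{G,T}, E:{T} ∩→ {T}; cost 0
per-site changes: [4, 4, 4, 3]; total = 15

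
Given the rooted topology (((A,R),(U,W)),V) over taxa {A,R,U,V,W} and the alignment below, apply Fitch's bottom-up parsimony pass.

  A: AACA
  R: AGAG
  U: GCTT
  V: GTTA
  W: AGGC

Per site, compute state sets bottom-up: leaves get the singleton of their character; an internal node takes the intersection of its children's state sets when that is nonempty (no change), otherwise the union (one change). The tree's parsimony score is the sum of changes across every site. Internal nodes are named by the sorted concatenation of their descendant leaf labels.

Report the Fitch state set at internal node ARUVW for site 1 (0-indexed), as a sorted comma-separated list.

G,T

site 0, node AR: A={A} ∩ R={A} → {A} (+0)
site 0, node UW: U={G} ∪ W={A} → {A,G} (+1)
site 0, node ARUW: AR={A} ∩ UW={A,G} → {A} (+0)
site 0, node ARUVW: ARUW={A} ∪ V={G} → {A,G} (+1)
site 1, node AR: A={A} ∪ R={G} → {A,G} (+1)
site 1, node UW: U={C} ∪ W={G} → {C,G} (+1)
site 1, node ARUW: AR={A,G} ∩ UW={C,G} → {G} (+0)
site 1, node ARUVW: ARUW={G} ∪ V={T} → {G,T} (+1)
site 2, node AR: A={C} ∪ R={A} → {A,C} (+1)
site 2, node UW: U={T} ∪ W={G} → {G,T} (+1)
site 2, node ARUW: AR={A,C} ∪ UW={G,T} → {A,C,G,T} (+1)
site 2, node ARUVW: ARUW={A,C,G,T} ∩ V={T} → {T} (+0)
site 3, node AR: A={A} ∪ R={G} → {A,G} (+1)
site 3, node UW: U={T} ∪ W={C} → {C,T} (+1)
site 3, node ARUW: AR={A,G} ∪ UW={C,T} → {A,C,G,T} (+1)
site 3, node ARUVW: ARUW={A,C,G,T} ∩ V={A} → {A} (+0)
per-site changes: [2, 3, 3, 3]; total = 11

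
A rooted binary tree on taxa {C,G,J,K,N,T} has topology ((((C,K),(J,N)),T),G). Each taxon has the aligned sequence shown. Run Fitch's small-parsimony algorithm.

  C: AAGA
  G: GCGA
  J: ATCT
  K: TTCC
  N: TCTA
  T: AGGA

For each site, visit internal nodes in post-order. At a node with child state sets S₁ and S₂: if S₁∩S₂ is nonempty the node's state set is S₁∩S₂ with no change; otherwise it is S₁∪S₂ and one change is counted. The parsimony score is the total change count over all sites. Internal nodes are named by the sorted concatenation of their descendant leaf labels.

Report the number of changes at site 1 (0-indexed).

site 0, node CK: C={A} ∪ K={T} → {A,T} (+1)
site 0, node JN: J={A} ∪ N={T} → {A,T} (+1)
site 0, node CJKN: CK={A,T} ∩ JN={A,T} → {A,T} (+0)
site 0, node CJKNT: CJKN={A,T} ∩ T={A} → {A} (+0)
site 0, node CGJKNT: CJKNT={A} ∪ G={G} → {A,G} (+1)
site 1, node CK: C={A} ∪ K={T} → {A,T} (+1)
site 1, node JN: J={T} ∪ N={C} → {C,T} (+1)
site 1, node CJKN: CK={A,T} ∩ JN={C,T} → {T} (+0)
site 1, node CJKNT: CJKN={T} ∪ T={G} → {G,T} (+1)
site 1, node CGJKNT: CJKNT={G,T} ∪ G={C} → {C,G,T} (+1)
site 2, node CK: C={G} ∪ K={C} → {C,G} (+1)
site 2, node JN: J={C} ∪ N={T} → {C,T} (+1)
site 2, node CJKN: CK={C,G} ∩ JN={C,T} → {C} (+0)
site 2, node CJKNT: CJKN={C} ∪ T={G} → {C,G} (+1)
site 2, node CGJKNT: CJKNT={C,G} ∩ G={G} → {G} (+0)
site 3, node CK: C={A} ∪ K={C} → {A,C} (+1)
site 3, node JN: J={T} ∪ N={A} → {A,T} (+1)
site 3, node CJKN: CK={A,C} ∩ JN={A,T} → {A} (+0)
site 3, node CJKNT: CJKN={A} ∩ T={A} → {A} (+0)
site 3, node CGJKNT: CJKNT={A} ∩ G={A} → {A} (+0)
per-site changes: [3, 4, 3, 2]; total = 12

4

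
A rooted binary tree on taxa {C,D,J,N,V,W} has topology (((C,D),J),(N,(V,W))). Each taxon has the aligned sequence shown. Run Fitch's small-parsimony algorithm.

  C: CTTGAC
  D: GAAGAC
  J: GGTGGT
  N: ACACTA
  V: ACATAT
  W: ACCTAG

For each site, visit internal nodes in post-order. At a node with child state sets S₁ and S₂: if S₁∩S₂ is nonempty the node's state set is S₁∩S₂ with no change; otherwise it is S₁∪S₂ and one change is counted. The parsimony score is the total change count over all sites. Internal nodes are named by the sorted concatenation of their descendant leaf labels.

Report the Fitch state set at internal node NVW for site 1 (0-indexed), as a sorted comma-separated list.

[col 0] CD: children C:{C}, D:{G} ∪→ {C,G}; cost 1
[col 0] CDJ: children CD:{C,G}, J:{G} ∩→ {G}; cost 0
[col 0] VW: children V:{A}, W:{A} ∩→ {A}; cost 0
[col 0] NVW: children N:{A}, VW:{A} ∩→ {A}; cost 0
[col 0] CDJNVW: children CDJ:{G}, NVW:{A} ∪→ {A,G}; cost 1
[col 1] CD: children C:{T}, D:{A} ∪→ {A,T}; cost 1
[col 1] CDJ: children CD:{A,T}, J:{G} ∪→ {A,G,T}; cost 1
[col 1] VW: children V:{C}, W:{C} ∩→ {C}; cost 0
[col 1] NVW: children N:{C}, VW:{C} ∩→ {C}; cost 0
[col 1] CDJNVW: children CDJ:{A,G,T}, NVW:{C} ∪→ {A,C,G,T}; cost 1
[col 2] CD: children C:{T}, D:{A} ∪→ {A,T}; cost 1
[col 2] CDJ: children CD:{A,T}, J:{T} ∩→ {T}; cost 0
[col 2] VW: children V:{A}, W:{C} ∪→ {A,C}; cost 1
[col 2] NVW: children N:{A}, VW:{A,C} ∩→ {A}; cost 0
[col 2] CDJNVW: children CDJ:{T}, NVW:{A} ∪→ {A,T}; cost 1
[col 3] CD: children C:{G}, D:{G} ∩→ {G}; cost 0
[col 3] CDJ: children CD:{G}, J:{G} ∩→ {G}; cost 0
[col 3] VW: children V:{T}, W:{T} ∩→ {T}; cost 0
[col 3] NVW: children N:{C}, VW:{T} ∪→ {C,T}; cost 1
[col 3] CDJNVW: children CDJ:{G}, NVW:{C,T} ∪→ {C,G,T}; cost 1
[col 4] CD: children C:{A}, D:{A} ∩→ {A}; cost 0
[col 4] CDJ: children CD:{A}, J:{G} ∪→ {A,G}; cost 1
[col 4] VW: children V:{A}, W:{A} ∩→ {A}; cost 0
[col 4] NVW: children N:{T}, VW:{A} ∪→ {A,T}; cost 1
[col 4] CDJNVW: children CDJ:{A,G}, NVW:{A,T} ∩→ {A}; cost 0
[col 5] CD: children C:{C}, D:{C} ∩→ {C}; cost 0
[col 5] CDJ: children CD:{C}, J:{T} ∪→ {C,T}; cost 1
[col 5] VW: children V:{T}, W:{G} ∪→ {G,T}; cost 1
[col 5] NVW: children N:{A}, VW:{G,T} ∪→ {A,G,T}; cost 1
[col 5] CDJNVW: children CDJ:{C,T}, NVW:{A,G,T} ∩→ {T}; cost 0
per-site changes: [2, 3, 3, 2, 2, 3]; total = 15

C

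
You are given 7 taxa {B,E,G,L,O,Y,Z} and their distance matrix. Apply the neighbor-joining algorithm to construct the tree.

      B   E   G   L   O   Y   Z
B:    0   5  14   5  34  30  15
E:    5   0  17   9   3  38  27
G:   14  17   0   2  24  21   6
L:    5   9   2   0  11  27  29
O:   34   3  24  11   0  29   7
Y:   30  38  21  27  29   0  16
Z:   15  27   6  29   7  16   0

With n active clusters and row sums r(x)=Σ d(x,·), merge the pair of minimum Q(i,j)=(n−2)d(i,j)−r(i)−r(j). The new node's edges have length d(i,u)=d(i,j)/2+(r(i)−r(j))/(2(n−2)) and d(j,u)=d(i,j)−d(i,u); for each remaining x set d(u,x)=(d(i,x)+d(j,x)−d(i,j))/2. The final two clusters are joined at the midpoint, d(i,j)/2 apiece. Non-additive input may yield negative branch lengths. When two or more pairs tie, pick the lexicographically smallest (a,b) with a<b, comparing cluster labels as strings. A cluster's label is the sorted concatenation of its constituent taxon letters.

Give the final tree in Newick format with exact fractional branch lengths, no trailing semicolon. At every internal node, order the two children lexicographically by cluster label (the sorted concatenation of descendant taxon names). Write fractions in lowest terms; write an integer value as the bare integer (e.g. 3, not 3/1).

(((B:91/16,L:-11/16):7/4,(E:3/5,O:12/5):9):45/16,(G:5/24,(Y:217/16,Z:39/16):127/24):45/16)

step 1: merge (E,O) at d=3, Q=-192; branch lengths E→3/5, O→12/5; new cluster EO
  updated: d(B,EO)=18, d(EO,G)=19, d(EO,L)=17/2, d(EO,Y)=32, d(EO,Z)=31/2
step 2: merge (Y,Z) at d=16, Q=-287/2; branch lengths Y→217/16, Z→39/16; new cluster YZ
  updated: d(B,YZ)=29/2, d(EO,YZ)=63/4, d(G,YZ)=11/2, d(L,YZ)=20
step 3: merge (G,YZ) at d=11/2, Q=-319/4; branch lengths G→5/24, YZ→127/24; new cluster GYZ
  updated: d(B,GYZ)=23/2, d(EO,GYZ)=117/8, d(GYZ,L)=33/4
step 4: merge (B,L) at d=5, Q=-185/4; branch lengths B→91/16, L→-11/16; new cluster BL
  updated: d(BL,EO)=43/4, d(BL,GYZ)=59/8
step 5: merge (BL,EO) at d=43/4, Q=-131/4; branch lengths BL→7/4, EO→9; new cluster BELO
  updated: d(BELO,GYZ)=45/8
step 6: merge (BELO,GYZ) at d=45/8; branch lengths BELO→45/16, GYZ→45/16; new cluster BEGLOYZ
final tree: (((B:91/16,L:-11/16):7/4,(E:3/5,O:12/5):9):45/16,(G:5/24,(Y:217/16,Z:39/16):127/24):45/16)
total length: 367/8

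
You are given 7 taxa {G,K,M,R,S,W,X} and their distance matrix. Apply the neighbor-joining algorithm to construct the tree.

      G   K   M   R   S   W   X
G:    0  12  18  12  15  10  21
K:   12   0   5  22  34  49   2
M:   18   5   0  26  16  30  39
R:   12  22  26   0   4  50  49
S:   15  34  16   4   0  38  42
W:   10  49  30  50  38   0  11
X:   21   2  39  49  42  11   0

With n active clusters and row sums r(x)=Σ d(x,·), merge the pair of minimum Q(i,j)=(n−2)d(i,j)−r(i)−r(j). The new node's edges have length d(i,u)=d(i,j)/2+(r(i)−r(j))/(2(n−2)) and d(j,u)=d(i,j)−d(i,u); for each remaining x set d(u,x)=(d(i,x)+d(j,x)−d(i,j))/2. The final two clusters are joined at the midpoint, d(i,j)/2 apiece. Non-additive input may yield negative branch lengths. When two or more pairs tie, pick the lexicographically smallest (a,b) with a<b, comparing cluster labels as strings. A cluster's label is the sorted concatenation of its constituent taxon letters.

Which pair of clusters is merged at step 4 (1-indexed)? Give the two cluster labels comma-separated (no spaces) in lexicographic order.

G,WX

step 1: merge (W,X) at d=11, Q=-297; branch lengths W→79/10, X→31/10; new cluster WX
  updated: d(G,WX)=10, d(K,WX)=20, d(M,WX)=29, d(R,WX)=44, d(S,WX)=69/2
step 2: merge (R,S) at d=4, Q=-391/2; branch lengths R→41/16, S→23/16; new cluster RS
  updated: d(G,RS)=23/2, d(K,RS)=26, d(M,RS)=19, d(RS,WX)=149/4
step 3: merge (K,M) at d=5, Q=-119; branch lengths K→7/6, M→23/6; new cluster KM
  updated: d(G,KM)=25/2, d(KM,RS)=20, d(KM,WX)=22
step 4: merge (G,WX) at d=10, Q=-333/4; branch lengths G→-61/16, WX→221/16; new cluster GWX
  updated: d(GWX,KM)=49/4, d(GWX,RS)=155/8
step 5: merge (GWX,KM) at d=49/4, Q=-413/8; branch lengths GWX→93/16, KM→103/16; new cluster GKMWX
  updated: d(GKMWX,RS)=217/16
step 6: merge (GKMWX,RS) at d=217/16; branch lengths GKMWX→217/32, RS→217/32; new cluster GKMRSWX
final tree: (((G:-61/16,(W:79/10,X:31/10):221/16):93/16,(K:7/6,M:23/6):103/16):217/32,(R:41/16,S:23/16):217/32)
total length: 893/16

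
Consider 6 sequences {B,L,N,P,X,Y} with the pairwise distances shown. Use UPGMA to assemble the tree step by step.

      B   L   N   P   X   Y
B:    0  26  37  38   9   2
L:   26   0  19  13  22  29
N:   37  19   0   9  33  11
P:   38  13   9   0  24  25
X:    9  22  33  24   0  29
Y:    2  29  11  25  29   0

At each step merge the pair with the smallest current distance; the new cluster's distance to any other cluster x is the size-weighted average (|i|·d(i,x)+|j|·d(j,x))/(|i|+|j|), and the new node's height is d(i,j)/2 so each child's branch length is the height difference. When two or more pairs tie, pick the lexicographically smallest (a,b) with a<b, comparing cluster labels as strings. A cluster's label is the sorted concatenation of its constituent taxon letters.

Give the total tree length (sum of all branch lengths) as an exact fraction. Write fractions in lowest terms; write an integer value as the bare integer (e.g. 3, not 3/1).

step 1: merge (B,Y) at d=2; branch lengths B→1, Y→1; new cluster BY
  updated: d(BY,L)=55/2, d(BY,N)=24, d(BY,P)=63/2, d(BY,X)=19
step 2: merge (N,P) at d=9; branch lengths N→9/2, P→9/2; new cluster NP
  updated: d(BY,NP)=111/4, d(L,NP)=16, d(NP,X)=57/2
step 3: merge (L,NP) at d=16; branch lengths L→8, NP→7/2; new cluster LNP
  updated: d(BY,LNP)=83/3, d(LNP,X)=79/3
step 4: merge (BY,X) at d=19; branch lengths BY→17/2, X→19/2; new cluster BXY
  updated: d(BXY,LNP)=245/9
step 5: merge (BXY,LNP) at d=245/9; branch lengths BXY→37/9, LNP→101/18; new cluster BLNPXY
final tree: (((B:1,Y:1):17/2,X:19/2):37/9,(L:8,(N:9/2,P:9/2):7/2):101/18)
total length: 452/9

452/9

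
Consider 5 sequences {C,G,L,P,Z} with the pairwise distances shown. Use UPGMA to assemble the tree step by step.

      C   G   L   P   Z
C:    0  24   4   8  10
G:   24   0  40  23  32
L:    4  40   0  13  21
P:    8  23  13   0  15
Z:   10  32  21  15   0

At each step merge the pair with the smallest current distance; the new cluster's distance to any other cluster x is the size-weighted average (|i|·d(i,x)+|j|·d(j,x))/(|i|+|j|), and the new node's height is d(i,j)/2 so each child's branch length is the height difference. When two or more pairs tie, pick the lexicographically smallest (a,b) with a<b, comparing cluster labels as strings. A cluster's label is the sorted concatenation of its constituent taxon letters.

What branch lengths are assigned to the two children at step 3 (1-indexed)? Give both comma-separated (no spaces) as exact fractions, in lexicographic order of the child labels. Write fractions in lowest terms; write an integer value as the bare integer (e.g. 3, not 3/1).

29/12,23/3

iteration 1: select C,L (d=4); attach at lengths (2, 2); label the merged cluster CL
  updated: d(CL,G)=32, d(CL,P)=21/2, d(CL,Z)=31/2
iteration 2: select CL,P (d=21/2); attach at lengths (13/4, 21/4); label the merged cluster CLP
  updated: d(CLP,G)=29, d(CLP,Z)=46/3
iteration 3: select CLP,Z (d=46/3); attach at lengths (29/12, 23/3); label the merged cluster CLPZ
  updated: d(CLPZ,G)=119/4
iteration 4: select CLPZ,G (d=119/4); attach at lengths (173/24, 119/8); label the merged cluster CGLPZ
final tree: ((((C:2,L:2):13/4,P:21/4):29/12,Z:23/3):173/24,G:119/8)
total length: 134/3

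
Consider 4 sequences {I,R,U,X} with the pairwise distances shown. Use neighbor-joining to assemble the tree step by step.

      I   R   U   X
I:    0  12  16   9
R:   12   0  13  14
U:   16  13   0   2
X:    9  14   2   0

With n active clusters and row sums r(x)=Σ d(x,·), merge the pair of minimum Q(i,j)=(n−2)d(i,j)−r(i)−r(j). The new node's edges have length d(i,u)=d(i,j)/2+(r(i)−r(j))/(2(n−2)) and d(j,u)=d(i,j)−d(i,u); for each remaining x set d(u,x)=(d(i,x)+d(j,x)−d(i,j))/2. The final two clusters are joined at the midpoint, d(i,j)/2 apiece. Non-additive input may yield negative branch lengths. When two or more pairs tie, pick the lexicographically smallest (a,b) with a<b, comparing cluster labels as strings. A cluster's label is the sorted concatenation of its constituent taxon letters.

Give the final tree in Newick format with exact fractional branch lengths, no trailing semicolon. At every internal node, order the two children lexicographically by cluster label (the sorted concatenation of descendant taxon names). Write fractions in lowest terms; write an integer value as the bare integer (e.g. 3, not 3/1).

iteration 1: select I,R (d=12, Q=-52); attach at lengths (11/2, 13/2); label the merged cluster IR
  updated: d(IR,U)=17/2, d(IR,X)=11/2
iteration 2: select IR,U (d=17/2, Q=-16); attach at lengths (6, 5/2); label the merged cluster IRU
  updated: d(IRU,X)=-1/2
iteration 3: select IRU,X (d=-1/2); attach at lengths (-1/4, -1/4); label the merged cluster IRUX
final tree: (((I:11/2,R:13/2):6,U:5/2):-1/4,X:-1/4)
total length: 20

(((I:11/2,R:13/2):6,U:5/2):-1/4,X:-1/4)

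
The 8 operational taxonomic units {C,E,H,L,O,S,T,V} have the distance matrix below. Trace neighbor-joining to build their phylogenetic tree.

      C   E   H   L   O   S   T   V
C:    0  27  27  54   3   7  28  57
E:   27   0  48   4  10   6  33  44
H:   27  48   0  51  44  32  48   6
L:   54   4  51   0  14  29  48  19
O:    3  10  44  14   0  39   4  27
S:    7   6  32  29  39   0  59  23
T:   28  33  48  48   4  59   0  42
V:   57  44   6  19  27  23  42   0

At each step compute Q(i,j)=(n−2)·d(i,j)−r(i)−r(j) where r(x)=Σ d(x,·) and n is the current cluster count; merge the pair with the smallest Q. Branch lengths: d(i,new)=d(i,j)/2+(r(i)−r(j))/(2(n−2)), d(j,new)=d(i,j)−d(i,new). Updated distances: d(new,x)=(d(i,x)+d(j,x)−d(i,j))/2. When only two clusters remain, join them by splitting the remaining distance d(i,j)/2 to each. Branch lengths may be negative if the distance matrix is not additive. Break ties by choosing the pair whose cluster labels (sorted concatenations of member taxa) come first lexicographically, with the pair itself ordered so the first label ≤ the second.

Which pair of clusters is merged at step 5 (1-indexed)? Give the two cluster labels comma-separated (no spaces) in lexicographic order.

iteration 1: select H,V (d=6, Q=-438); attach at lengths (37/6, -1/6); label the merged cluster HV
  updated: d(C,HV)=39, d(E,HV)=43, d(HV,L)=32, d(HV,O)=65/2, d(HV,S)=49/2, d(HV,T)=42
iteration 2: select O,T (d=4, Q=-593/2); attach at lengths (-183/20, 263/20); label the merged cluster OT
  updated: d(C,OT)=27/2, d(E,OT)=39/2, d(HV,OT)=141/4, d(L,OT)=29, d(OT,S)=47
iteration 3: select E,L (d=4, Q=-463/2); attach at lengths (-65/16, 129/16); label the merged cluster EL
  updated: d(C,EL)=77/2, d(EL,HV)=71/2, d(EL,OT)=89/4, d(EL,S)=31/2
iteration 4: select C,OT (d=27/2, Q=-351/2); attach at lengths (41/12, 121/12); label the merged cluster COT
  updated: d(COT,EL)=189/8, d(COT,HV)=243/8, d(COT,S)=81/4
iteration 5: select COT,HV (d=243/8, Q=-831/8); attach at lengths (357/32, 615/32); label the merged cluster CHOTV
  updated: d(CHOTV,EL)=115/8, d(CHOTV,S)=115/16
iteration 6: select CHOTV,EL (d=115/8, Q=-593/16); attach at lengths (97/32, 363/32); label the merged cluster CEHLOTV
  updated: d(CEHLOTV,S)=133/32
iteration 7: select CEHLOTV,S (d=133/32); attach at lengths (133/64, 133/64); label the merged cluster CEHLOSTV
final tree: ((((C:41/12,(O:-183/20,T:263/20):121/12):357/32,(H:37/6,V:-1/6):615/32):97/32,(E:-65/16,L:129/16):363/32):133/64,S:133/64)
total length: 2445/32

COT,HV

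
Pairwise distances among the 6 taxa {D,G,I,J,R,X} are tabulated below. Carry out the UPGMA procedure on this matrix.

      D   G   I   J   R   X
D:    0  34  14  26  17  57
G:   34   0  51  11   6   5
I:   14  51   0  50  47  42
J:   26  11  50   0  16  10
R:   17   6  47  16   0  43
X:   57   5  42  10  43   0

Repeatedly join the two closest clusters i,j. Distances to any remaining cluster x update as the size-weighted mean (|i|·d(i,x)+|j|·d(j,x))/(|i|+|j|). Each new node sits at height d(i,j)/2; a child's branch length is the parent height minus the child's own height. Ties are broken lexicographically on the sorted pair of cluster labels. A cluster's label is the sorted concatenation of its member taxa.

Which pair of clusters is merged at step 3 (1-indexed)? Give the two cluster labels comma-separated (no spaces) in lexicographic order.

D,I

step 1: merge (G,X) at d=5; branch lengths G→5/2, X→5/2; new cluster GX
  updated: d(D,GX)=91/2, d(GX,I)=93/2, d(GX,J)=21/2, d(GX,R)=49/2
step 2: merge (GX,J) at d=21/2; branch lengths GX→11/4, J→21/4; new cluster GJX
  updated: d(D,GJX)=39, d(GJX,I)=143/3, d(GJX,R)=65/3
step 3: merge (D,I) at d=14; branch lengths D→7, I→7; new cluster DI
  updated: d(DI,GJX)=130/3, d(DI,R)=32
step 4: merge (GJX,R) at d=65/3; branch lengths GJX→67/12, R→65/6; new cluster GJRX
  updated: d(DI,GJRX)=81/2
step 5: merge (DI,GJRX) at d=81/2; branch lengths DI→53/4, GJRX→113/12; new cluster DGIJRX
final tree: ((D:7,I:7):53/4,(((G:5/2,X:5/2):11/4,J:21/4):67/12,R:65/6):113/12)
total length: 793/12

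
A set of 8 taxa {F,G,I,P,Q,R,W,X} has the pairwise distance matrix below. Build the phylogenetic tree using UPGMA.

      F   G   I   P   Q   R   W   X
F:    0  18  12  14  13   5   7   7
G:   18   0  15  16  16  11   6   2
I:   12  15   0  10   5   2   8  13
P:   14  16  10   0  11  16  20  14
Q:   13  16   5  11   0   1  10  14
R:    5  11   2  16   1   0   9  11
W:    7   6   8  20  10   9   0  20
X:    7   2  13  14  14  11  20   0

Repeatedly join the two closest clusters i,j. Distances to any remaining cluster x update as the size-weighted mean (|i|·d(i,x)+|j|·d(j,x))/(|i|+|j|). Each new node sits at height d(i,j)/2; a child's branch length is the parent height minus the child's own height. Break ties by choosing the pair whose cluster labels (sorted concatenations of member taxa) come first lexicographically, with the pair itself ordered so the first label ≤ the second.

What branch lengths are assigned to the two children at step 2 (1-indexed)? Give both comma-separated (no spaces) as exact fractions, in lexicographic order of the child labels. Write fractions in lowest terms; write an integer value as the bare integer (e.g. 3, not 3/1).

1. join Q+R (d=1) ⇒ QR; edges |Q|=1/2, |R|=1/2
  updated: d(F,QR)=9, d(G,QR)=27/2, d(I,QR)=7/2, d(P,QR)=27/2, d(QR,W)=19/2, d(QR,X)=25/2
2. join G+X (d=2) ⇒ GX; edges |G|=1, |X|=1
  updated: d(F,GX)=25/2, d(GX,I)=14, d(GX,P)=15, d(GX,QR)=13, d(GX,W)=13
3. join I+QR (d=7/2) ⇒ IQR; edges |I|=7/4, |QR|=5/4
  updated: d(F,IQR)=10, d(GX,IQR)=40/3, d(IQR,P)=37/3, d(IQR,W)=9
4. join F+W (d=7) ⇒ FW; edges |F|=7/2, |W|=7/2
  updated: d(FW,GX)=51/4, d(FW,IQR)=19/2, d(FW,P)=17
5. join FW+IQR (d=19/2) ⇒ FIQRW; edges |FW|=5/4, |IQR|=3
  updated: d(FIQRW,GX)=131/10, d(FIQRW,P)=71/5
6. join FIQRW+GX (d=131/10) ⇒ FGIQRWX; edges |FIQRW|=9/5, |GX|=111/20
  updated: d(FGIQRWX,P)=101/7
7. join FGIQRWX+P (d=101/7) ⇒ FGIPQRWX; edges |FGIQRWX|=93/140, |P|=101/14
final tree: ((((F:7/2,W:7/2):5/4,(I:7/4,(Q:1/2,R:1/2):5/4):3):9/5,(G:1,X:1):111/20):93/140,P:101/14)
total length: 4547/140

1,1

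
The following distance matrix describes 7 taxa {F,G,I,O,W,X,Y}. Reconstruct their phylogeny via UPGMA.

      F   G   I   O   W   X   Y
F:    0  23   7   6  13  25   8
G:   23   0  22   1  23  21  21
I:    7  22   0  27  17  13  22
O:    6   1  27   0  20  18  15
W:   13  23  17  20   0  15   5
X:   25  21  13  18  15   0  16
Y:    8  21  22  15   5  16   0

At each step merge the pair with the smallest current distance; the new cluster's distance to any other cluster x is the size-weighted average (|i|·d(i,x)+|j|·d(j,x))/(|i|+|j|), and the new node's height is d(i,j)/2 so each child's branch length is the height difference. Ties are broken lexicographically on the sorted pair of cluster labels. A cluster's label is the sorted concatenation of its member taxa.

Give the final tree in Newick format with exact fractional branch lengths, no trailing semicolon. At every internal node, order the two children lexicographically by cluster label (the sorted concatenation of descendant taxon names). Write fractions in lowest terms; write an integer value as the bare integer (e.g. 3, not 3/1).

step 1: merge (G,O) at d=1; branch lengths G→1/2, O→1/2; new cluster GO
  updated: d(F,GO)=29/2, d(GO,I)=49/2, d(GO,W)=43/2, d(GO,X)=39/2, d(GO,Y)=18
step 2: merge (W,Y) at d=5; branch lengths W→5/2, Y→5/2; new cluster WY
  updated: d(F,WY)=21/2, d(GO,WY)=79/4, d(I,WY)=39/2, d(WY,X)=31/2
step 3: merge (F,I) at d=7; branch lengths F→7/2, I→7/2; new cluster FI
  updated: d(FI,GO)=39/2, d(FI,WY)=15, d(FI,X)=19
step 4: merge (FI,WY) at d=15; branch lengths FI→4, WY→5; new cluster FIWY
  updated: d(FIWY,GO)=157/8, d(FIWY,X)=69/4
step 5: merge (FIWY,X) at d=69/4; branch lengths FIWY→9/8, X→69/8; new cluster FIWXY
  updated: d(FIWXY,GO)=98/5
step 6: merge (FIWXY,GO) at d=98/5; branch lengths FIWXY→47/40, GO→93/10; new cluster FGIOWXY
final tree: ((((F:7/2,I:7/2):4,(W:5/2,Y:5/2):5):9/8,X:69/8):47/40,(G:1/2,O:1/2):93/10)
total length: 1689/40

((((F:7/2,I:7/2):4,(W:5/2,Y:5/2):5):9/8,X:69/8):47/40,(G:1/2,O:1/2):93/10)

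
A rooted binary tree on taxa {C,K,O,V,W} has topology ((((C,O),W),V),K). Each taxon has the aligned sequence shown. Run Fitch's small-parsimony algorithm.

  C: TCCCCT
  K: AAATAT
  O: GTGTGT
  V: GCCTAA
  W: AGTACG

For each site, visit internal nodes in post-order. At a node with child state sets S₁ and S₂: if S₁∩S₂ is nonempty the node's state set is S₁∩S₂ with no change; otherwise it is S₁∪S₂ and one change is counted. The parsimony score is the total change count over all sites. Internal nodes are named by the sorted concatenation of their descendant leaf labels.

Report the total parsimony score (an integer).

site 0, node CO: C={T} ∪ O={G} → {G,T} (+1)
site 0, node COW: CO={G,T} ∪ W={A} → {A,G,T} (+1)
site 0, node COVW: COW={A,G,T} ∩ V={G} → {G} (+0)
site 0, node CKOVW: COVW={G} ∪ K={A} → {A,G} (+1)
site 1, node CO: C={C} ∪ O={T} → {C,T} (+1)
site 1, node COW: CO={C,T} ∪ W={G} → {C,G,T} (+1)
site 1, node COVW: COW={C,G,T} ∩ V={C} → {C} (+0)
site 1, node CKOVW: COVW={C} ∪ K={A} → {A,C} (+1)
site 2, node CO: C={C} ∪ O={G} → {C,G} (+1)
site 2, node COW: CO={C,G} ∪ W={T} → {C,G,T} (+1)
site 2, node COVW: COW={C,G,T} ∩ V={C} → {C} (+0)
site 2, node CKOVW: COVW={C} ∪ K={A} → {A,C} (+1)
site 3, node CO: C={C} ∪ O={T} → {C,T} (+1)
site 3, node COW: CO={C,T} ∪ W={A} → {A,C,T} (+1)
site 3, node COVW: COW={A,C,T} ∩ V={T} → {T} (+0)
site 3, node CKOVW: COVW={T} ∩ K={T} → {T} (+0)
site 4, node CO: C={C} ∪ O={G} → {C,G} (+1)
site 4, node COW: CO={C,G} ∩ W={C} → {C} (+0)
site 4, node COVW: COW={C} ∪ V={A} → {A,C} (+1)
site 4, node CKOVW: COVW={A,C} ∩ K={A} → {A} (+0)
site 5, node CO: C={T} ∩ O={T} → {T} (+0)
site 5, node COW: CO={T} ∪ W={G} → {G,T} (+1)
site 5, node COVW: COW={G,T} ∪ V={A} → {A,G,T} (+1)
site 5, node CKOVW: COVW={A,G,T} ∩ K={T} → {T} (+0)
per-site changes: [3, 3, 3, 2, 2, 2]; total = 15

15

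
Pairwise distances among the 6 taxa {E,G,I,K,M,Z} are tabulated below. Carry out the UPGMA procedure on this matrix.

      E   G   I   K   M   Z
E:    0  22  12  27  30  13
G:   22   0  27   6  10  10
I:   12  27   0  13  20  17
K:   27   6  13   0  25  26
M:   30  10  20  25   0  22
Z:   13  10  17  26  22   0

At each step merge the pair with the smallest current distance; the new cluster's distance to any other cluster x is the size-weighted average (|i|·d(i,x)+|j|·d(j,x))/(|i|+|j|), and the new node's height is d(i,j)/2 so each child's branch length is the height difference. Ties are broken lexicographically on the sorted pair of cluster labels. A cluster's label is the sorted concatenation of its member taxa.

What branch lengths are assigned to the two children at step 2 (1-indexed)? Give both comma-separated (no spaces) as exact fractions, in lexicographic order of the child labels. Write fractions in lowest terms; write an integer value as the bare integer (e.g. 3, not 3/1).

6,6

step 1: merge (G,K) at d=6; branch lengths G→3, K→3; new cluster GK
  updated: d(E,GK)=49/2, d(GK,I)=20, d(GK,M)=35/2, d(GK,Z)=18
step 2: merge (E,I) at d=12; branch lengths E→6, I→6; new cluster EI
  updated: d(EI,GK)=89/4, d(EI,M)=25, d(EI,Z)=15
step 3: merge (EI,Z) at d=15; branch lengths EI→3/2, Z→15/2; new cluster EIZ
  updated: d(EIZ,GK)=125/6, d(EIZ,M)=24
step 4: merge (GK,M) at d=35/2; branch lengths GK→23/4, M→35/4; new cluster GKM
  updated: d(EIZ,GKM)=197/9
step 5: merge (EIZ,GKM) at d=197/9; branch lengths EIZ→31/9, GKM→79/36; new cluster EGIKMZ
final tree: (((E:6,I:6):3/2,Z:15/2):31/9,((G:3,K:3):23/4,M:35/4):79/36)
total length: 1697/36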